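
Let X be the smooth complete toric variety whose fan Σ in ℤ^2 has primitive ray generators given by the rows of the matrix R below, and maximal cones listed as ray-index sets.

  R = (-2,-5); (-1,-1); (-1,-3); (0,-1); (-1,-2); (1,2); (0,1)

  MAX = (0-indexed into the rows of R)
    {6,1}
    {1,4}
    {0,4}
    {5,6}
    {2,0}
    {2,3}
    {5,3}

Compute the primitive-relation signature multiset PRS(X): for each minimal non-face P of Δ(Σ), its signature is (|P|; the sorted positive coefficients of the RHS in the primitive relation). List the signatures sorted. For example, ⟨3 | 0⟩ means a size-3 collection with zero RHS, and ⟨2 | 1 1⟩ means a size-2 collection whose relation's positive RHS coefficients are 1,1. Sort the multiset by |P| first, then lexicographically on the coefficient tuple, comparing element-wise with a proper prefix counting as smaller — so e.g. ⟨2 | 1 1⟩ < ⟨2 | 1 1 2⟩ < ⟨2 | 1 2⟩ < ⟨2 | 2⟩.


Σ has 14 primitive collections:

  {3,6}:  v_{3} + v_{6} = 0  ⟹  sig = ⟨2 | 0⟩
  {4,5}:  v_{4} + v_{5} = 0  ⟹  sig = ⟨2 | 0⟩
  {0,5}:  v_{0} + v_{5} = v_{2}  ⟹  sig = ⟨2 | 1⟩
  {1,3}:  v_{1} + v_{3} = v_{4}  ⟹  sig = ⟨2 | 1⟩
  {1,5}:  v_{1} + v_{5} = v_{6}  ⟹  sig = ⟨2 | 1⟩
  {2,4}:  v_{2} + v_{4} = v_{0}  ⟹  sig = ⟨2 | 1⟩
  {2,5}:  v_{2} + v_{5} = v_{3}  ⟹  sig = ⟨2 | 1⟩
  {2,6}:  v_{2} + v_{6} = v_{4}  ⟹  sig = ⟨2 | 1⟩
  {3,4}:  v_{3} + v_{4} = v_{2}  ⟹  sig = ⟨2 | 1⟩
  {4,6}:  v_{4} + v_{6} = v_{1}  ⟹  sig = ⟨2 | 1⟩
  {0,3}:  v_{0} + v_{3} = 2·v_{2}  ⟹  sig = ⟨2 | 2⟩
  {0,6}:  v_{0} + v_{6} = 2·v_{4}  ⟹  sig = ⟨2 | 2⟩
  {1,2}:  v_{1} + v_{2} = 2·v_{4}  ⟹  sig = ⟨2 | 2⟩
  {0,1}:  v_{0} + v_{1} = 3·v_{4}  ⟹  sig = ⟨2 | 3⟩

so the primitive-relation signature multiset is
{ ⟨2 | 0⟩ ×2,  ⟨2 | 1⟩ ×8,  ⟨2 | 2⟩ ×3,  ⟨2 | 3⟩ }


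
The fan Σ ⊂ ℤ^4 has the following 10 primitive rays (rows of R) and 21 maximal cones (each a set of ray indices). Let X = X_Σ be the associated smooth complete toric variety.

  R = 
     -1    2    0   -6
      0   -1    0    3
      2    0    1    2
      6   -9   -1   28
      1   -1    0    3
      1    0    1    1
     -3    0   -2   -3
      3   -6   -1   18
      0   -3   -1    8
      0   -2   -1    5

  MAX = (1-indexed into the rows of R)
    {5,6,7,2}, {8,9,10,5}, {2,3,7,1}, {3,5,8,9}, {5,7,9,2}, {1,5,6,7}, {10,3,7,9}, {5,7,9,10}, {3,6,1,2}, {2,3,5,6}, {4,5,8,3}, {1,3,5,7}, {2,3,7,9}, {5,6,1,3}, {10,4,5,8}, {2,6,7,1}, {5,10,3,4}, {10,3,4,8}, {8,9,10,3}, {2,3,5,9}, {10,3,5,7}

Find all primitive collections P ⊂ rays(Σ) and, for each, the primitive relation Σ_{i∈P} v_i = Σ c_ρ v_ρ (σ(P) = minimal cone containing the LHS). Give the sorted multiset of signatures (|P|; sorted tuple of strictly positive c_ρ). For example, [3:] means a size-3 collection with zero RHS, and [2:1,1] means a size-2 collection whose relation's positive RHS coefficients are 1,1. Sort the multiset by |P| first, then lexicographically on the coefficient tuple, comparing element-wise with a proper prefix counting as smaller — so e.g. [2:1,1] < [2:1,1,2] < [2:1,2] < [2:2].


Minimal non-faces — 20 found among 10 rays, 21 max cones:

  • {2,10}:  v_{2} + v_{10} = v_{9}  →  sig = [2:1]
  • {1,10}:  v_{1} + v_{10} = v_{3} + v_{7}  →  sig = [2:1,1]
  • {6,10}:  v_{6} + v_{10} = v_{2} + v_{5}  →  sig = [2:1,1]
  • {1,9}:  v_{1} + v_{9} = v_{2} + v_{3} + v_{7}  →  sig = [2:1,1,1]
  • {2,4}:  v_{2} + v_{4} = v_{3} + v_{5} + v_{8} + v_{9}  →  sig = [2:1,1,1,1]
  • {6,8}:  v_{6} + v_{8} = v_{2} + v_{3} + 2·v_{5} + v_{9}  →  sig = [2:1,1,1,2]
  • {2,8}:  v_{2} + v_{8} = v_{3} + v_{5} + 2·v_{9}  →  sig = [2:1,1,2]
  • {4,7}:  v_{4} + v_{7} = v_{3} + v_{5} + 4·v_{10}  →  sig = [2:1,1,4]
  • {1,8}:  v_{1} + v_{8} = v_{3} + 2·v_{10}  →  sig = [2:1,2]
  • {6,9}:  v_{6} + v_{9} = 2·v_{2} + v_{5}  →  sig = [2:1,2]
  • {1,4}:  v_{1} + v_{4} = 2·v_{3} + v_{5} + 3·v_{10}  →  sig = [2:1,2,3]
  • {4,9}:  v_{4} + v_{9} = 2·v_{8}  →  sig = [2:2]
  • {4,6}:  v_{4} + v_{6} = 2·v_{3} + 3·v_{5} + 2·v_{9}  →  sig = [2:2,2,3]
  • {7,8}:  v_{7} + v_{8} = 3·v_{10}  →  sig = [2:3]
  • {1,2,5}:  v_{1} + v_{2} + v_{5} = 0  →  sig = [3:]
  • {3,6,7}:  v_{3} + v_{6} + v_{7} = 0  →  sig = [3:]
  • {2,3,5,7}:  v_{2} + v_{3} + v_{5} + v_{7} = v_{10}  →  sig = [4:1]
  • {3,5,8,10}:  v_{3} + v_{5} + v_{8} + v_{10} = v_{4}  →  sig = [4:1]
  • {3,5,9,10}:  v_{3} + v_{5} + v_{9} + v_{10} = v_{8}  →  sig = [4:1]
  • {3,5,7,9}:  v_{3} + v_{5} + v_{7} + v_{9} = 2·v_{10}  →  sig = [4:2]

so the primitive-relation signature multiset is
[[2:1], [2:1,1], [2:1,1], [2:1,1,1], [2:1,1,1,1], [2:1,1,1,2], [2:1,1,2], [2:1,1,4], [2:1,2], [2:1,2], [2:1,2,3], [2:2], [2:2,2,3], [2:3], [3:], [3:], [4:1], [4:1], [4:1], [4:2]]


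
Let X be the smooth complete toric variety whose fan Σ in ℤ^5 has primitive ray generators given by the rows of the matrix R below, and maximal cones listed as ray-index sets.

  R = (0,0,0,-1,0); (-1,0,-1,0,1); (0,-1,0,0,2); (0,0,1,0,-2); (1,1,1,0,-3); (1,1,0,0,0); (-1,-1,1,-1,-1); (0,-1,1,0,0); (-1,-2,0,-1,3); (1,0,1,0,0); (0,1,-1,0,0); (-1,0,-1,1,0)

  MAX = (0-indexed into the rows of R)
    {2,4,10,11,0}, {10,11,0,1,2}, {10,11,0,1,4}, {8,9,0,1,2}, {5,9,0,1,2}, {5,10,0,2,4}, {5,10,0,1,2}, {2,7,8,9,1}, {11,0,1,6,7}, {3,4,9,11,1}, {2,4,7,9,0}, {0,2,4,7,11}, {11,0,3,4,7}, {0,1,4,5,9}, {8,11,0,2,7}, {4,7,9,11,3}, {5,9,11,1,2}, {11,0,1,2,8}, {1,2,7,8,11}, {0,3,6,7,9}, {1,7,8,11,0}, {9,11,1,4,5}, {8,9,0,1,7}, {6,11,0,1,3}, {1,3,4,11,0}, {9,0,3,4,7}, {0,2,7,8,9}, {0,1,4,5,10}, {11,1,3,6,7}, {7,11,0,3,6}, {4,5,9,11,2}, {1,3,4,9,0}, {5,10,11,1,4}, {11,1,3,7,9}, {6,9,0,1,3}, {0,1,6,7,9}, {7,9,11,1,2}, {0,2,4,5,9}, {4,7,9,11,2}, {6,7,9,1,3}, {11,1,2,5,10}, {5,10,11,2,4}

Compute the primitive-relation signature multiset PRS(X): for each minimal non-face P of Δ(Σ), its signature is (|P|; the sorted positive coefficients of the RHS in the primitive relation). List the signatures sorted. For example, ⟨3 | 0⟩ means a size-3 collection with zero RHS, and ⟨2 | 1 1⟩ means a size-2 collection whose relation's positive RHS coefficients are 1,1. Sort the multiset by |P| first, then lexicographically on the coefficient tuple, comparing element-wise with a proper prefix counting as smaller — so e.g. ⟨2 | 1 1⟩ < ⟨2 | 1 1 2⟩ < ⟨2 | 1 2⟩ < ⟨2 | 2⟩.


23 minimal non-faces of Δ(Σ) (on 12 rays):

  {7,10}:  v_{7} + v_{10} = 0 ; sig = ⟨2 | 0⟩
  {2,3}:  v_{2} + v_{3} = v_{7} ; sig = ⟨2 | 1⟩
  {5,7}:  v_{5} + v_{7} = v_{9} ; sig = ⟨2 | 1⟩
  {9,10}:  v_{9} + v_{10} = v_{5} ; sig = ⟨2 | 1⟩
  {3,10}:  v_{3} + v_{10} = v_{1} + v_{4} ; sig = ⟨2 | 1 1⟩
  {4,8}:  v_{4} + v_{8} = v_{0} + v_{7} ; sig = ⟨2 | 1 1⟩
  {3,5}:  v_{3} + v_{5} = v_{1} + v_{4} + v_{9} ; sig = ⟨2 | 1 1 1⟩
  {6,10}:  v_{6} + v_{10} = v_{0} + v_{1} + v_{3} ; sig = ⟨2 | 1 1 1⟩
  {8,10}:  v_{8} + v_{10} = v_{0} + v_{1} + v_{2} ; sig = ⟨2 | 1 1 1⟩
  {5,6}:  v_{5} + v_{6} = v_{0} + v_{1} + v_{3} + v_{9} ; sig = ⟨2 | 1 1 1 1⟩
  {5,8}:  v_{5} + v_{8} = v_{0} + v_{1} + v_{2} + v_{9} ; sig = ⟨2 | 1 1 1 1⟩
  {2,6}:  v_{2} + v_{6} = v_{0} + v_{1} + 2·v_{7} ; sig = ⟨2 | 1 1 2⟩
  {3,8}:  v_{3} + v_{8} = v_{0} + v_{1} + 2·v_{7} ; sig = ⟨2 | 1 1 2⟩
  {4,6}:  v_{4} + v_{6} = v_{0} + 2·v_{3} ; sig = ⟨2 | 1 2⟩
  {6,8}:  v_{6} + v_{8} = 2·v_{0} + 2·v_{1} + 3·v_{7} ; sig = ⟨2 | 2 2 3⟩
  {0,9,11}:  v_{0} + v_{9} + v_{11} = 0 ; sig = ⟨3 | 0⟩
  {1,2,4}:  v_{1} + v_{2} + v_{4} = 0 ; sig = ⟨3 | 0⟩
  {0,5,11}:  v_{0} + v_{5} + v_{11} = v_{10} ; sig = ⟨3 | 1⟩
  {1,4,7}:  v_{1} + v_{4} + v_{7} = v_{3} ; sig = ⟨3 | 1⟩
  {6,9,11}:  v_{6} + v_{9} + v_{11} = v_{1} + v_{3} + v_{7} ; sig = ⟨3 | 1 1 1⟩
  {8,9,11}:  v_{8} + v_{9} + v_{11} = v_{1} + v_{2} + v_{7} ; sig = ⟨3 | 1 1 1⟩
  {0,1,2,7}:  v_{0} + v_{1} + v_{2} + v_{7} = v_{8} ; sig = ⟨4 | 1⟩
  {0,1,3,7}:  v_{0} + v_{1} + v_{3} + v_{7} = v_{6} ; sig = ⟨4 | 1⟩

Hence PRS(X_Σ) =
    |P|=2: 15 collections, coeffs (), (1), (1), (1), (1,1), (1,1), (1,1,1), (1,1,1), (1,1,1), (1,1,1,1), (1,1,1,1), (1,1,2), (1,1,2), (1,2), (2,2,3)
    |P|=3: 6 collections, coeffs (), (), (1), (1), (1,1,1), (1,1,1)
    |P|=4: 2 collections, coeffs (1), (1)


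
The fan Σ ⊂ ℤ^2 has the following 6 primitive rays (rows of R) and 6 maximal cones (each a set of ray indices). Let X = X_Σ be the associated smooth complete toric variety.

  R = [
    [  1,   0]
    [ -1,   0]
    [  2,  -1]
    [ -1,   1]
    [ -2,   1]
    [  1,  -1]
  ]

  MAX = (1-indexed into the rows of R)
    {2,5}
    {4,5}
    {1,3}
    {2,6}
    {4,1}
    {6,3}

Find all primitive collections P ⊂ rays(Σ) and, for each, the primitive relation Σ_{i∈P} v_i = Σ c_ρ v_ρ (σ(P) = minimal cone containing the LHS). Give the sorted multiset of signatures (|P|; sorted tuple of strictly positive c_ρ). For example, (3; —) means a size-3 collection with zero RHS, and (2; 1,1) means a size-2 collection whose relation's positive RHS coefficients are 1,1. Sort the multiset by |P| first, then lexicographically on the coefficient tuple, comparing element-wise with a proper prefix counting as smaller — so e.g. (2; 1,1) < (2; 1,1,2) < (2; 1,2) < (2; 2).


Minimal non-faces — 9 found among 6 rays, 6 max cones:

  {1,2}:  v_{1} + v_{2} = 0  so sig = (2; —)
  {3,5}:  v_{3} + v_{5} = 0  so sig = (2; —)
  {4,6}:  v_{4} + v_{6} = 0  so sig = (2; —)
  {1,5}:  v_{1} + v_{5} = v_{4}  so sig = (2; 1)
  {1,6}:  v_{1} + v_{6} = v_{3}  so sig = (2; 1)
  {2,3}:  v_{2} + v_{3} = v_{6}  so sig = (2; 1)
  {2,4}:  v_{2} + v_{4} = v_{5}  so sig = (2; 1)
  {3,4}:  v_{3} + v_{4} = v_{1}  so sig = (2; 1)
  {5,6}:  v_{5} + v_{6} = v_{2}  so sig = (2; 1)

Hence PRS(X_Σ) =
{ (2; —) ×3,  (2; 1) ×6 }


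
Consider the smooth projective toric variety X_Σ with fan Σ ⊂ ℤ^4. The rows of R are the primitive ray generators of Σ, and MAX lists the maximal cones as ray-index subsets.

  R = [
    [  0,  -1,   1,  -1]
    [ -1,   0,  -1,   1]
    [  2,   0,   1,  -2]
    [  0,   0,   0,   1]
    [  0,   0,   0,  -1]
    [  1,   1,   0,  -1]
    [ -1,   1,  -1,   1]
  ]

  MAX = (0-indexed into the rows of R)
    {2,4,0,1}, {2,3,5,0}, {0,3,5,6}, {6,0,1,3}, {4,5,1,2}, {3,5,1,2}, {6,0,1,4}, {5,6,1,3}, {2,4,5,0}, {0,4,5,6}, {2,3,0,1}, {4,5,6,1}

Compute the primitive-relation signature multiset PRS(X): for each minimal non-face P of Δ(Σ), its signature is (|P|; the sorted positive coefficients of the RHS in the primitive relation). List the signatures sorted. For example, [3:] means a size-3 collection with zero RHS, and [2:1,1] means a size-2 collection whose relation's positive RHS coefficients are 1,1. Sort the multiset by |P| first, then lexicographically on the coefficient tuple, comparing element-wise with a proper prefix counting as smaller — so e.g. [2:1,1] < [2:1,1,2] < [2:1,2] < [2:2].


|primitive collections| = 3. Relations:

  P={3,4}:  v_{3} + v_{4} = 0  ⟹  sig = [2:]
  P={2,6}:  v_{2} + v_{6} = v_{5}  ⟹  sig = [2:1]
  P={0,1,5}:  v_{0} + v_{1} + v_{5} = v_{4}  ⟹  sig = [3:1]

Sorted signature multiset PRS(X):
    [2:]
    [2:1]
    [3:1]


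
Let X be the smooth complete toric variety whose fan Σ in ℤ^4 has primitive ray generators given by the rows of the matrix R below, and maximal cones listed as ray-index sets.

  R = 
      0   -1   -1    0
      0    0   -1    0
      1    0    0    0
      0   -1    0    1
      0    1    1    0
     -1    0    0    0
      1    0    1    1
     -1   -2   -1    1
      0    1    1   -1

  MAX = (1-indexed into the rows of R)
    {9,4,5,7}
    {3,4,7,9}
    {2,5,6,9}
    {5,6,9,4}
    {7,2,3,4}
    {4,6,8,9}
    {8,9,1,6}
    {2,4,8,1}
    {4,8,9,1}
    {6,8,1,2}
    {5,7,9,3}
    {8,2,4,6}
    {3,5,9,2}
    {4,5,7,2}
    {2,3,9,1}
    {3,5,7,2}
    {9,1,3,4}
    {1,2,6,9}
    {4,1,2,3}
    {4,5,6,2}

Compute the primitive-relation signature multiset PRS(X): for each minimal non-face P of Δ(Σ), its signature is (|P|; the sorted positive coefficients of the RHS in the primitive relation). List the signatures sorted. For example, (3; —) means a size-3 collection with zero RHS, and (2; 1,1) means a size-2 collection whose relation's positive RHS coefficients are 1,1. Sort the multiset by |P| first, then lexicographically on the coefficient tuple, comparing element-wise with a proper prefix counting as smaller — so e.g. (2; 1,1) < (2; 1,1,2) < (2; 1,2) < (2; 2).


The 12 primitive collections of Σ (r=9, n=4):

  {1,5}:  v_{1} + v_{5} = 0 ; sig = (2; —)
  {3,6}:  v_{3} + v_{6} = 0 ; sig = (2; —)
  {1,7}:  v_{1} + v_{7} = v_{3} + v_{4} ; sig = (2; 1,1)
  {3,8}:  v_{3} + v_{8} = v_{1} + v_{4} ; sig = (2; 1,1)
  {5,8}:  v_{5} + v_{8} = v_{4} + v_{6} ; sig = (2; 1,1)
  {6,7}:  v_{6} + v_{7} = v_{4} + v_{5} ; sig = (2; 1,1)
  {7,8}:  v_{7} + v_{8} = 2·v_{4} ; sig = (2; 2)
  {2,4,9}:  v_{2} + v_{4} + v_{9} = 0 ; sig = (3; —)
  {1,4,6}:  v_{1} + v_{4} + v_{6} = v_{8} ; sig = (3; 1)
  {3,4,5}:  v_{3} + v_{4} + v_{5} = v_{7} ; sig = (3; 1)
  {2,7,9}:  v_{2} + v_{7} + v_{9} = v_{3} + v_{5} ; sig = (3; 1,1)
  {2,8,9}:  v_{2} + v_{8} + v_{9} = v_{1} + v_{6} ; sig = (3; 1,1)

Sorted signature multiset PRS(X):
{ (2; —) ×2,  (2; 1,1) ×4,  (2; 2),  (3; —),  (3; 1) ×2,  (3; 1,1) ×2 }


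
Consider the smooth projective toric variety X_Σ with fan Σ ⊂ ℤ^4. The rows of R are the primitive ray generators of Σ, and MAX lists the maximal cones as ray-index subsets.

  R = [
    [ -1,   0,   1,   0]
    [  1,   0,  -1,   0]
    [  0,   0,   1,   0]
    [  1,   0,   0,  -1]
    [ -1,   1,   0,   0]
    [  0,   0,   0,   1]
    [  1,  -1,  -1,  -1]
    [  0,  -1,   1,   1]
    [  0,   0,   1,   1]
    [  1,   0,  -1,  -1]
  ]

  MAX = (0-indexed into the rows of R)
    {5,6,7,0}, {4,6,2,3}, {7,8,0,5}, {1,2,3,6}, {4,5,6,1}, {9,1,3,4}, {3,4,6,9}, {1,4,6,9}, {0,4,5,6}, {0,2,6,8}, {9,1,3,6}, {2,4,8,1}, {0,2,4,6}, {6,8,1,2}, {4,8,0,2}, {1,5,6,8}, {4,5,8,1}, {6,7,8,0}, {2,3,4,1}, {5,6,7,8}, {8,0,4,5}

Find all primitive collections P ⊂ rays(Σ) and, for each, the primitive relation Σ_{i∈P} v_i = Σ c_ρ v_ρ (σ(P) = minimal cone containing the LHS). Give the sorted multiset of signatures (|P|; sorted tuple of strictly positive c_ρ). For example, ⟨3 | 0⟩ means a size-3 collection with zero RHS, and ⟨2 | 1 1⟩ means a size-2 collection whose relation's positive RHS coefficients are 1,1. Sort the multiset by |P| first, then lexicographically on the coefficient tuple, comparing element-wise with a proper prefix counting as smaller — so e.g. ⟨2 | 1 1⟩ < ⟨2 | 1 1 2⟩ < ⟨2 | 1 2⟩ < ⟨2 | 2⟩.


|primitive collections| = 18. Relations:

  P = {0,1}:  v_{0} + v_{1} = 0  ⇒ sig = ⟨2 | 0⟩
  P = {2,5}:  v_{2} + v_{5} = v_{8}  ⇒ sig = ⟨2 | 1⟩
  P = {2,9}:  v_{2} + v_{9} = v_{3}  ⇒ sig = ⟨2 | 1⟩
  P = {5,9}:  v_{5} + v_{9} = v_{1}  ⇒ sig = ⟨2 | 1⟩
  P = {3,5}:  v_{3} + v_{5} = v_{1} + v_{2}  ⇒ sig = ⟨2 | 1 1⟩
  P = {4,7}:  v_{4} + v_{7} = v_{0} + v_{5}  ⇒ sig = ⟨2 | 1 1⟩
  P = {7,9}:  v_{7} + v_{9} = v_{6} + v_{8}  ⇒ sig = ⟨2 | 1 1⟩
  P = {8,9}:  v_{8} + v_{9} = v_{1} + v_{2}  ⇒ sig = ⟨2 | 1 1⟩
  P = {0,9}:  v_{0} + v_{9} = v_{2} + v_{4} + v_{6}  ⇒ sig = ⟨2 | 1 1 1⟩
  P = {1,7}:  v_{1} + v_{7} = v_{5} + v_{6} + v_{8}  ⇒ sig = ⟨2 | 1 1 1⟩
  P = {3,7}:  v_{3} + v_{7} = v_{2} + v_{6} + v_{8}  ⇒ sig = ⟨2 | 1 1 1⟩
  P = {0,3}:  v_{0} + v_{3} = 2·v_{2} + v_{4} + v_{6}  ⇒ sig = ⟨2 | 1 1 2⟩
  P = {2,7}:  v_{2} + v_{7} = v_{0} + v_{6} + 2·v_{8}  ⇒ sig = ⟨2 | 1 1 2⟩
  P = {3,8}:  v_{3} + v_{8} = v_{1} + 2·v_{2}  ⇒ sig = ⟨2 | 1 2⟩
  P = {4,6,8}:  v_{4} + v_{6} + v_{8} = 0  ⇒ sig = ⟨3 | 0⟩
  P = {0,5,6,8}:  v_{0} + v_{5} + v_{6} + v_{8} = v_{7}  ⇒ sig = ⟨4 | 1⟩
  P = {1,2,4,6}:  v_{1} + v_{2} + v_{4} + v_{6} = v_{9}  ⇒ sig = ⟨4 | 1⟩
  P = {1,3,4,6}:  v_{1} + v_{3} + v_{4} + v_{6} = 2·v_{9}  ⇒ sig = ⟨4 | 2⟩

Sorted signature multiset PRS(X):
{ ⟨2 | 0⟩,  ⟨2 | 1⟩ ×3,  ⟨2 | 1 1⟩ ×4,  ⟨2 | 1 1 1⟩ ×3,  ⟨2 | 1 1 2⟩ ×2,  ⟨2 | 1 2⟩,  ⟨3 | 0⟩,  ⟨4 | 1⟩ ×2,  ⟨4 | 2⟩ }


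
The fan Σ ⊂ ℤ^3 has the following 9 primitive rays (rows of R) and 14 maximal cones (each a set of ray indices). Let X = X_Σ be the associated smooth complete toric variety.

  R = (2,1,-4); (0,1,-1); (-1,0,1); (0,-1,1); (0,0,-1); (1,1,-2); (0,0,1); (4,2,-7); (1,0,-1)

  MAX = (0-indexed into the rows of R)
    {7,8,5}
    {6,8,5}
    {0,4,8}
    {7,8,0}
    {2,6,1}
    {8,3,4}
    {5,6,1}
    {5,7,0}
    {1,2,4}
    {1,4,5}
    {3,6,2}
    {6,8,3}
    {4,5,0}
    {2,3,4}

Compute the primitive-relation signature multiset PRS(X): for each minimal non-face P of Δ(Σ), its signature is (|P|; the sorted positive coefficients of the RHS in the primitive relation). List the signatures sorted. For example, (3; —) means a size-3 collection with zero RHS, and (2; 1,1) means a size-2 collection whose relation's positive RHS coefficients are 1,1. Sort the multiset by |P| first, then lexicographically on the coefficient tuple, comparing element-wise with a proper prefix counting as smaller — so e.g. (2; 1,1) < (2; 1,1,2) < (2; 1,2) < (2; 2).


The 17 primitive collections of Σ (r=9, n=3):

  P={1,3}:  v_{1} + v_{3} = 0  so sig = (2; —)
  P={2,8}:  v_{2} + v_{8} = 0  so sig = (2; —)
  P={4,6}:  v_{4} + v_{6} = 0  so sig = (2; —)
  P={1,8}:  v_{1} + v_{8} = v_{5}  so sig = (2; 1)
  P={2,5}:  v_{2} + v_{5} = v_{1}  so sig = (2; 1)
  P={3,5}:  v_{3} + v_{5} = v_{8}  so sig = (2; 1)
  P={0,2}:  v_{0} + v_{2} = v_{4} + v_{5}  so sig = (2; 1,1)
  P={0,6}:  v_{0} + v_{6} = v_{5} + v_{8}  so sig = (2; 1,1)
  P={2,7}:  v_{2} + v_{7} = v_{0} + v_{5}  so sig = (2; 1,1)
  P={0,1}:  v_{0} + v_{1} = v_{4} + 2·v_{5}  so sig = (2; 1,2)
  P={0,3}:  v_{0} + v_{3} = v_{4} + 2·v_{8}  so sig = (2; 1,2)
  P={1,7}:  v_{1} + v_{7} = v_{0} + 2·v_{5}  so sig = (2; 1,2)
  P={3,7}:  v_{3} + v_{7} = v_{0} + 2·v_{8}  so sig = (2; 1,2)
  P={4,7}:  v_{4} + v_{7} = 2·v_{0}  so sig = (2; 2)
  P={6,7}:  v_{6} + v_{7} = 2·v_{5} + 2·v_{8}  so sig = (2; 2,2)
  P={0,5,8}:  v_{0} + v_{5} + v_{8} = v_{7}  so sig = (3; 1)
  P={4,5,8}:  v_{4} + v_{5} + v_{8} = v_{0}  so sig = (3; 1)

Hence PRS(X_Σ) =
    |P|=2: 15 collections, coeffs (), (), (), (1), (1), (1), (1,1), (1,1), (1,1), (1,2), (1,2), (1,2), (1,2), (2), (2,2)
    |P|=3: 2 collections, coeffs (1), (1)


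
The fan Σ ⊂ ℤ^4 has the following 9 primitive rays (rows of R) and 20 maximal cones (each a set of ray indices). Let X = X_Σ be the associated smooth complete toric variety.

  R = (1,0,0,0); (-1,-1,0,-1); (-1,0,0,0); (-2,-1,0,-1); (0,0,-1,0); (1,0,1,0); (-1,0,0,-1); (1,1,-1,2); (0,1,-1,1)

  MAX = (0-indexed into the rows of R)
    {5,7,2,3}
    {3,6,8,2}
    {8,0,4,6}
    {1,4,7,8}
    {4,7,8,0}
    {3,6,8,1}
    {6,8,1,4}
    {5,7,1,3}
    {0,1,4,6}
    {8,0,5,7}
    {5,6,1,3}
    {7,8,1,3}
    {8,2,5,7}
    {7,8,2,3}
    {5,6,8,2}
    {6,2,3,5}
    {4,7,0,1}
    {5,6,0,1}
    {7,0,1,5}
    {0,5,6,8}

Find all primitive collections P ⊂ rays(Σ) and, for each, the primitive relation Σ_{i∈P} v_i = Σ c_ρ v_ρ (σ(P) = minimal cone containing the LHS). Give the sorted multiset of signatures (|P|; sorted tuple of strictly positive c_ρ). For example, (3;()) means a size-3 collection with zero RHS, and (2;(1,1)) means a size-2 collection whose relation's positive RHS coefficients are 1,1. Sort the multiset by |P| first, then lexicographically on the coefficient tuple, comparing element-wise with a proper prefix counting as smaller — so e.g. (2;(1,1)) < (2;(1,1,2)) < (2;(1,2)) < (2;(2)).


|primitive collections| = 10. Relations:

  {0,2}:  v_{0} + v_{2} = 0 ; sig = (2;())
  {0,3}:  v_{0} + v_{3} = v_{1} ; sig = (2;(1))
  {1,2}:  v_{1} + v_{2} = v_{3} ; sig = (2;(1))
  {4,5}:  v_{4} + v_{5} = v_{0} ; sig = (2;(1))
  {6,7}:  v_{6} + v_{7} = v_{8} ; sig = (2;(1))
  {2,4}:  v_{2} + v_{4} = v_{1} + v_{8} ; sig = (2;(1,1))
  {3,4}:  v_{3} + v_{4} = 2·v_{1} + v_{8} ; sig = (2;(1,2))
  {1,5,8}:  v_{1} + v_{5} + v_{8} = 0 ; sig = (3;())
  {0,1,8}:  v_{0} + v_{1} + v_{8} = v_{4} ; sig = (3;(1))
  {3,5,8}:  v_{3} + v_{5} + v_{8} = v_{2} ; sig = (3;(1))

Sorted signature multiset PRS(X):
[(2;()), (2;(1)), (2;(1)), (2;(1)), (2;(1)), (2;(1,1)), (2;(1,2)), (3;()), (3;(1)), (3;(1))]


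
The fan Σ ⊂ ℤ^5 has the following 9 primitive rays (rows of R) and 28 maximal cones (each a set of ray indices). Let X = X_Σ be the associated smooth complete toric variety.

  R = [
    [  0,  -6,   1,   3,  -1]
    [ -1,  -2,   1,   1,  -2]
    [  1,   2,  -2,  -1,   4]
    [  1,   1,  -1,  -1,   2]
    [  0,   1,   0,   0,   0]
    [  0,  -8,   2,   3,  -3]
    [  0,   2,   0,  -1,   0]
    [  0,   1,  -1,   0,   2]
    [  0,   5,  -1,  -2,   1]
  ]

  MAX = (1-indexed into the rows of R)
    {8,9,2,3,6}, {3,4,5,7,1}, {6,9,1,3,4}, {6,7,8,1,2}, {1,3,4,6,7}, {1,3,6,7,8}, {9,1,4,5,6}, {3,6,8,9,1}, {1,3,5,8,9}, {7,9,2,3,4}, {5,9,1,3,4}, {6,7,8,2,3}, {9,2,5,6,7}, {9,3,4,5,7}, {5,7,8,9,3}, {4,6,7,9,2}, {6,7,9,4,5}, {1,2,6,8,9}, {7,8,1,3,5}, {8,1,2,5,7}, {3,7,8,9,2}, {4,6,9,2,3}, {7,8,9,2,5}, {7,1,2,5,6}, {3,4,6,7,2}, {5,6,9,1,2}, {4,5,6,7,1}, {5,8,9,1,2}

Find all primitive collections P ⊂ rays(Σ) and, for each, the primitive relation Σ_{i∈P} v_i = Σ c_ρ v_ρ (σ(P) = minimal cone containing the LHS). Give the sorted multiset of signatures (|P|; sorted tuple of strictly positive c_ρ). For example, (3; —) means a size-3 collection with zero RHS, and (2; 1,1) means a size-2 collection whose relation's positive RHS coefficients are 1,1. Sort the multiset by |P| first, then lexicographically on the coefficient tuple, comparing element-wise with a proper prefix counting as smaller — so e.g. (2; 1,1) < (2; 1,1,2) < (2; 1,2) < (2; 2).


|primitive collections| = 10. Relations:

  P={4,8}:  v_{4} + v_{8} = v_{3} ; sig = (2; 1)
  P={2,4,5}:  v_{2} + v_{4} + v_{5} = 0 ; sig = (3; —)
  P={1,7,9}:  v_{1} + v_{7} + v_{9} = v_{5} ; sig = (3; 1)
  P={2,3,5}:  v_{2} + v_{3} + v_{5} = v_{8} ; sig = (3; 1)
  P={5,6,8}:  v_{5} + v_{6} + v_{8} = v_{1} ; sig = (3; 1)
  P={1,2,4}:  v_{1} + v_{2} + v_{4} = v_{6} + v_{8} ; sig = (3; 1,1)
  P={3,5,6}:  v_{3} + v_{5} + v_{6} = v_{1} + v_{4} ; sig = (3; 1,1)
  P={1,2,3}:  v_{1} + v_{2} + v_{3} = v_{6} + 2·v_{8} ; sig = (3; 1,2)
  P={6,7,8,9}:  v_{6} + v_{7} + v_{8} + v_{9} = 0 ; sig = (4; —)
  P={3,6,7,9}:  v_{3} + v_{6} + v_{7} + v_{9} = v_{4} ; sig = (4; 1)

Signatures (|P|; sorted positive RHS coefficients), sorted:
[(2; 1), (3; —), (3; 1), (3; 1), (3; 1), (3; 1,1), (3; 1,1), (3; 1,2), (4; —), (4; 1)]


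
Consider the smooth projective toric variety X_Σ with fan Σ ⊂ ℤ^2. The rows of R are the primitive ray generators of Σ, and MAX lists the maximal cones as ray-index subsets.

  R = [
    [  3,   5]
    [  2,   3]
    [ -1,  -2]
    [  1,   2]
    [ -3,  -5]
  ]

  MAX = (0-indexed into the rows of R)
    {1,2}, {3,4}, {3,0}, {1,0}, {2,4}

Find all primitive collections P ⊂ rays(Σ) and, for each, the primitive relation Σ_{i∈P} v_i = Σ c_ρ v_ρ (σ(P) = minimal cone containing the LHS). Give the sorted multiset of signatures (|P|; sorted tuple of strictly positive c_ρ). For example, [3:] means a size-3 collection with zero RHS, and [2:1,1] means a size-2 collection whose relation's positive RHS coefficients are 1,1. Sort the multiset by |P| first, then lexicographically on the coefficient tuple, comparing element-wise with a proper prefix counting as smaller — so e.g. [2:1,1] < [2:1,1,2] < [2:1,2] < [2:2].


|primitive collections| = 5. Relations:

  • {0,4}:  v_{0} + v_{4} = 0  ⇒ sig = [2:]
  • {2,3}:  v_{2} + v_{3} = 0  ⇒ sig = [2:]
  • {0,2}:  v_{0} + v_{2} = v_{1}  ⇒ sig = [2:1]
  • {1,3}:  v_{1} + v_{3} = v_{0}  ⇒ sig = [2:1]
  • {1,4}:  v_{1} + v_{4} = v_{2}  ⇒ sig = [2:1]

so the primitive-relation signature multiset is
{ [2:] ×2,  [2:1] ×3 }


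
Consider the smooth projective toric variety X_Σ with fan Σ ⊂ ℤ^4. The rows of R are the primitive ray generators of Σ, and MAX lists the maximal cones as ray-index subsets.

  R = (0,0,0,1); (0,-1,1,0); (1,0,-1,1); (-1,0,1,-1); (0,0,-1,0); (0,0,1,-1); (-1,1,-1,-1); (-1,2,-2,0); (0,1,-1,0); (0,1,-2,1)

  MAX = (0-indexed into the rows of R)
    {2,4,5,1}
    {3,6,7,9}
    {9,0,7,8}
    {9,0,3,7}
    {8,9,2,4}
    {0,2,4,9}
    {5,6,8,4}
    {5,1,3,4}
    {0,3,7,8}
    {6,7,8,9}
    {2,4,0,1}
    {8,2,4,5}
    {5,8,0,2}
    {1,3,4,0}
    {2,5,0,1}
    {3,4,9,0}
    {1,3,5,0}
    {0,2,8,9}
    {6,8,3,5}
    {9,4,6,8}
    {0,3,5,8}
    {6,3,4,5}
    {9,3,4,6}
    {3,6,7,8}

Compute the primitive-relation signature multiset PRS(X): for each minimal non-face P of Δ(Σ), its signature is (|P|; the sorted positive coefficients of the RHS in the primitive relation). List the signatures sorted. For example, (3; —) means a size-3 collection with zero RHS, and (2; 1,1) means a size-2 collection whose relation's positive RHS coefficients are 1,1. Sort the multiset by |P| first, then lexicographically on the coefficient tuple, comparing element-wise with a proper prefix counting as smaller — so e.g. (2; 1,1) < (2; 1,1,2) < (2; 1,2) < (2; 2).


Minimal non-faces — 15 found among 10 rays, 24 max cones:

  P={1,8}:  v_{1} + v_{8} = 0 — sig = (2; —)
  P={2,3}:  v_{2} + v_{3} = 0 — sig = (2; —)
  P={5,9}:  v_{5} + v_{9} = v_{8} — sig = (2; 1)
  P={0,6}:  v_{0} + v_{6} = v_{3} + v_{9} — sig = (2; 1,1)
  P={1,6}:  v_{1} + v_{6} = v_{3} + v_{4} — sig = (2; 1,1)
  P={1,7}:  v_{1} + v_{7} = v_{3} + v_{9} — sig = (2; 1,1)
  P={1,9}:  v_{1} + v_{9} = v_{0} + v_{4} — sig = (2; 1,1)
  P={2,6}:  v_{2} + v_{6} = v_{4} + v_{8} — sig = (2; 1,1)
  P={2,7}:  v_{2} + v_{7} = v_{8} + v_{9} — sig = (2; 1,1)
  P={4,7}:  v_{4} + v_{7} = v_{6} + v_{9} — sig = (2; 1,1)
  P={5,7}:  v_{5} + v_{7} = v_{3} + 2·v_{8} — sig = (2; 1,2)
  P={0,4,5}:  v_{0} + v_{4} + v_{5} = 0 — sig = (3; —)
  P={0,4,8}:  v_{0} + v_{4} + v_{8} = v_{9} — sig = (3; 1)
  P={3,4,8}:  v_{3} + v_{4} + v_{8} = v_{6} — sig = (3; 1)
  P={3,8,9}:  v_{3} + v_{8} + v_{9} = v_{7} — sig = (3; 1)

Hence PRS(X_Σ) =
[(2; —), (2; —), (2; 1), (2; 1,1), (2; 1,1), (2; 1,1), (2; 1,1), (2; 1,1), (2; 1,1), (2; 1,1), (2; 1,2), (3; —), (3; 1), (3; 1), (3; 1)]


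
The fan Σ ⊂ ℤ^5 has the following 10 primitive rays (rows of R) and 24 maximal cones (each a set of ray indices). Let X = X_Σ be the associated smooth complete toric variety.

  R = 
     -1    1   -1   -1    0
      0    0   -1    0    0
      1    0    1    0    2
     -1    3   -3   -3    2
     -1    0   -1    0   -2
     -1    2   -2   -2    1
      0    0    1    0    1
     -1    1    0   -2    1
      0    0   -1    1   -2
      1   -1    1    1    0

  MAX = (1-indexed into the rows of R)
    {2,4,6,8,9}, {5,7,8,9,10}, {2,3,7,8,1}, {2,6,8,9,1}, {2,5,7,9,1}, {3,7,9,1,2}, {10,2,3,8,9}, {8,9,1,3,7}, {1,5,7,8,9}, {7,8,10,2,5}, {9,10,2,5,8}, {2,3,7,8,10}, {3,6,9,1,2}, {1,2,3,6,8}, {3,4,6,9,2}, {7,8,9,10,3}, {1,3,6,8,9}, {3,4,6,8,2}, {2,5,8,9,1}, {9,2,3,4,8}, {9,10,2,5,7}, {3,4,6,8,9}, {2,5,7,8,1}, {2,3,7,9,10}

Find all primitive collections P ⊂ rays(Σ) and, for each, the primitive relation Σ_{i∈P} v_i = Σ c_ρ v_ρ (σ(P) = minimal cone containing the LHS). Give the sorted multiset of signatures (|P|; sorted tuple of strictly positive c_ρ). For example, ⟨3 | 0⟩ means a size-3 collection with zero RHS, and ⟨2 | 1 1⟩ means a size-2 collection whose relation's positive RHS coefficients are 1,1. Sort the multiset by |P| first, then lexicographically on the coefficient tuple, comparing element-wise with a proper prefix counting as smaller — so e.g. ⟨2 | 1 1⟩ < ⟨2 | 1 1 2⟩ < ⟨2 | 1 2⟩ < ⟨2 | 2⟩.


Δ(Σ) — 10 vertices, 12 min non-faces:

  • {1,10}:  v_{1} + v_{10} = 0 ; sig = ⟨2 | 0⟩
  • {3,5}:  v_{3} + v_{5} = 0 ; sig = ⟨2 | 0⟩
  • {4,7}:  v_{4} + v_{7} = v_{1} + v_{3} + v_{6} ; sig = ⟨2 | 1 1 1⟩
  • {4,5}:  v_{4} + v_{5} = v_{2} + v_{6} + v_{8} + v_{9} ; sig = ⟨2 | 1 1 1 1⟩
  • {5,6}:  v_{5} + v_{6} = v_{1} + v_{2} + v_{8} + v_{9} ; sig = ⟨2 | 1 1 1 1⟩
  • {6,10}:  v_{6} + v_{10} = v_{2} + v_{3} + v_{8} + v_{9} ; sig = ⟨2 | 1 1 1 1⟩
  • {6,7}:  v_{6} + v_{7} = 2·v_{1} + v_{3} ; sig = ⟨2 | 1 2⟩
  • {1,4}:  v_{1} + v_{4} = 2·v_{6} ; sig = ⟨2 | 2⟩
  • {4,10}:  v_{4} + v_{10} = 2·v_{2} + 2·v_{3} + 2·v_{8} + 2·v_{9} ; sig = ⟨2 | 2 2 2 2⟩
  • {2,7,8,9}:  v_{2} + v_{7} + v_{8} + v_{9} = v_{1} ; sig = ⟨4 | 1⟩
  • {1,2,3,8,9}:  v_{1} + v_{2} + v_{3} + v_{8} + v_{9} = v_{6} ; sig = ⟨5 | 1⟩
  • {2,3,6,8,9}:  v_{2} + v_{3} + v_{6} + v_{8} + v_{9} = v_{4} ; sig = ⟨5 | 1⟩

Sorted signature multiset PRS(X):
    ⟨2 | 0⟩
    ⟨2 | 0⟩
    ⟨2 | 1 1 1⟩
    ⟨2 | 1 1 1 1⟩
    ⟨2 | 1 1 1 1⟩
    ⟨2 | 1 1 1 1⟩
    ⟨2 | 1 2⟩
    ⟨2 | 2⟩
    ⟨2 | 2 2 2 2⟩
    ⟨4 | 1⟩
    ⟨5 | 1⟩
    ⟨5 | 1⟩


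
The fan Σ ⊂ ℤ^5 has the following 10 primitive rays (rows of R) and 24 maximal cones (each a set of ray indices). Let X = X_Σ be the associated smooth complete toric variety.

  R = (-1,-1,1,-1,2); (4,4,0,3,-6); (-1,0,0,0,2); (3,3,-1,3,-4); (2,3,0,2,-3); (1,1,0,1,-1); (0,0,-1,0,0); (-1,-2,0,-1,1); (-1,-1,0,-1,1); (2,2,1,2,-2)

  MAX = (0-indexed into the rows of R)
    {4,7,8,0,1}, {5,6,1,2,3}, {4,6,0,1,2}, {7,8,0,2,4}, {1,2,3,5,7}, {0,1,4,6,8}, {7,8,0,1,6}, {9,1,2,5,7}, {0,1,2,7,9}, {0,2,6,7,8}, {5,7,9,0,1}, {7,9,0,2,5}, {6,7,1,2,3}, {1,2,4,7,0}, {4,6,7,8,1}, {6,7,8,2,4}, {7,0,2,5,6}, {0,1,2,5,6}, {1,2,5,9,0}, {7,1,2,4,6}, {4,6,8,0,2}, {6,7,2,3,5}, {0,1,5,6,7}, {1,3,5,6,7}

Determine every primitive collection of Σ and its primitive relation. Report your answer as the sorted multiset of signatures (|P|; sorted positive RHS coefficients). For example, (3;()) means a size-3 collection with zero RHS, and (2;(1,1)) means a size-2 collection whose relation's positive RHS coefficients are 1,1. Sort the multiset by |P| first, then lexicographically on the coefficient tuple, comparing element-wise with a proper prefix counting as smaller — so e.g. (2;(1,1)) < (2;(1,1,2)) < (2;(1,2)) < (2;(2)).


The 14 primitive collections of Σ (r=10, n=5):

  • {5,8}:  v_{5} + v_{8} = 0  ⟹  sig = (2;())
  • {4,5}:  v_{4} + v_{5} = v_{1} + v_{2}  ⟹  sig = (2;(1,1))
  • {3,8}:  v_{3} + v_{8} = v_{1} + v_{2} + v_{6} + v_{7}  ⟹  sig = (2;(1,1,1,1))
  • {8,9}:  v_{8} + v_{9} = v_{0} + v_{1} + v_{2} + v_{7}  ⟹  sig = (2;(1,1,1,1))
  • {3,9}:  v_{3} + v_{9} = v_{1} + v_{2} + 3·v_{5} + v_{7}  ⟹  sig = (2;(1,1,1,3))
  • {3,4}:  v_{3} + v_{4} = 2·v_{1} + 2·v_{2} + v_{6} + v_{7}  ⟹  sig = (2;(1,1,2,2))
  • {4,9}:  v_{4} + v_{9} = v_{0} + 2·v_{1} + 2·v_{2} + v_{7}  ⟹  sig = (2;(1,1,2,2))
  • {0,3}:  v_{0} + v_{3} = 2·v_{5}  ⟹  sig = (2;(2))
  • {6,9}:  v_{6} + v_{9} = 2·v_{5}  ⟹  sig = (2;(2))
  • {1,2,8}:  v_{1} + v_{2} + v_{8} = v_{4}  ⟹  sig = (3;(1))
  • {0,4,6,7}:  v_{0} + v_{4} + v_{6} + v_{7} = 0  ⟹  sig = (4;())
  • {0,1,2,5,7}:  v_{0} + v_{1} + v_{2} + v_{5} + v_{7} = v_{9}  ⟹  sig = (5;(1))
  • {0,1,2,6,7}:  v_{0} + v_{1} + v_{2} + v_{6} + v_{7} = v_{5}  ⟹  sig = (5;(1))
  • {1,2,5,6,7}:  v_{1} + v_{2} + v_{5} + v_{6} + v_{7} = v_{3}  ⟹  sig = (5;(1))

Signatures (|P|; sorted positive RHS coefficients), sorted:
    |P|=2: 9 collections, coeffs (), (1,1), (1,1,1,1), (1,1,1,1), (1,1,1,3), (1,1,2,2), (1,1,2,2), (2), (2)
    |P|=3: 1 collection, coeffs (1)
    |P|=4: 1 collection, coeffs ()
    |P|=5: 3 collections, coeffs (1), (1), (1)


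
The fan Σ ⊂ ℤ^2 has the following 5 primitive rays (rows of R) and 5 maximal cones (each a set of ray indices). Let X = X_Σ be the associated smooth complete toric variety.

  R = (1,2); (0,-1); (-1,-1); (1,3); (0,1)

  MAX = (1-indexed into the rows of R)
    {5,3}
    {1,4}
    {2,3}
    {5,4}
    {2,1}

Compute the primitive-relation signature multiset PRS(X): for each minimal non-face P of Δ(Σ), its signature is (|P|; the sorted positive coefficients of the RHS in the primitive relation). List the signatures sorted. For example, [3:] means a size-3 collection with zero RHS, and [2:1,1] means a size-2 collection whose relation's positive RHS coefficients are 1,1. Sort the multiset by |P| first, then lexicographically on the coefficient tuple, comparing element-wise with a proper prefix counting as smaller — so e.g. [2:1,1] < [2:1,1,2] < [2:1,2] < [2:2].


Σ has 5 primitive collections:

  • {2,5}:  v_{2} + v_{5} = 0  ⇒ sig = [2:]
  • {1,3}:  v_{1} + v_{3} = v_{5}  ⇒ sig = [2:1]
  • {1,5}:  v_{1} + v_{5} = v_{4}  ⇒ sig = [2:1]
  • {2,4}:  v_{2} + v_{4} = v_{1}  ⇒ sig = [2:1]
  • {3,4}:  v_{3} + v_{4} = 2·v_{5}  ⇒ sig = [2:2]

Signatures (|P|; sorted positive RHS coefficients), sorted:
    [2:]
    [2:1]
    [2:1]
    [2:1]
    [2:2]


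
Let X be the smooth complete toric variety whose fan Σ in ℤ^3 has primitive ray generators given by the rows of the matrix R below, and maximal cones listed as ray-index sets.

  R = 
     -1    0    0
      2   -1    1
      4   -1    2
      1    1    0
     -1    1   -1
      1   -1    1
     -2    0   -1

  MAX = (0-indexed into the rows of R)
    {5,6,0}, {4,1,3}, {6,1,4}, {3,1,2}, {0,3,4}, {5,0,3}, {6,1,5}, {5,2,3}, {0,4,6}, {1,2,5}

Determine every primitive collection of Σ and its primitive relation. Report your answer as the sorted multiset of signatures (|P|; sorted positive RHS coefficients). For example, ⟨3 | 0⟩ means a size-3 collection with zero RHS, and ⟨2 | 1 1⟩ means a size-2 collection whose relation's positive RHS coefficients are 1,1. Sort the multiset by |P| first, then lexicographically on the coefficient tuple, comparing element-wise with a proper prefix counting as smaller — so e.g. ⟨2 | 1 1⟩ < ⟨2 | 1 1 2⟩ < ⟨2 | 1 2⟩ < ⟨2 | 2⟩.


Primitive collections (7):

  {4,5}:  v_{4} + v_{5} = 0  ⇒ sig = ⟨2 | 0⟩
  {0,1}:  v_{0} + v_{1} = v_{5}  ⇒ sig = ⟨2 | 1⟩
  {2,6}:  v_{2} + v_{6} = v_{1}  ⇒ sig = ⟨2 | 1⟩
  {3,6}:  v_{3} + v_{6} = v_{4}  ⇒ sig = ⟨2 | 1⟩
  {2,4}:  v_{2} + v_{4} = v_{1} + v_{3}  ⇒ sig = ⟨2 | 1 1⟩
  {0,2}:  v_{0} + v_{2} = v_{3} + 2·v_{5}  ⇒ sig = ⟨2 | 1 2⟩
  {1,3,5}:  v_{1} + v_{3} + v_{5} = v_{2}  ⇒ sig = ⟨3 | 1⟩

so the primitive-relation signature multiset is
{ ⟨2 | 0⟩,  ⟨2 | 1⟩ ×3,  ⟨2 | 1 1⟩,  ⟨2 | 1 2⟩,  ⟨3 | 1⟩ }


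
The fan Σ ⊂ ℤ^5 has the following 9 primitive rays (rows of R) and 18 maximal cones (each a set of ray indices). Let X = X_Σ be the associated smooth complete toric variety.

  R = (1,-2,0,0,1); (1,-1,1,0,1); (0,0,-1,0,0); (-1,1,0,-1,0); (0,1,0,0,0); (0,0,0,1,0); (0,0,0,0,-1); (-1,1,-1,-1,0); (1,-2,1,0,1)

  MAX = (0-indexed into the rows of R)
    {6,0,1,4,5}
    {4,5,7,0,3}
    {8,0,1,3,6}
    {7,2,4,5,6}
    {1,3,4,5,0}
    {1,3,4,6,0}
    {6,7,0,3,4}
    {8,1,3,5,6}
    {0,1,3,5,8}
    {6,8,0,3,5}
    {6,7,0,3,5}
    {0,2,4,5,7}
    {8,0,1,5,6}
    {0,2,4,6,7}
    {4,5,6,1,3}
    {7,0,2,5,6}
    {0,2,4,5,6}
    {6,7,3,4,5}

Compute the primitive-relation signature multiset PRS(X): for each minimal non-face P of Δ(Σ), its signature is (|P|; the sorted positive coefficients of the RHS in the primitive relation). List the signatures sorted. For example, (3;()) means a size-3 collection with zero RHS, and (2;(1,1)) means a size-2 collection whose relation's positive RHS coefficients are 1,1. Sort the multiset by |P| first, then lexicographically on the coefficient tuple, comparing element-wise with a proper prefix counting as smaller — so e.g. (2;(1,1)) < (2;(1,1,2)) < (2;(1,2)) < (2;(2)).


Δ(Σ) — 9 vertices, 9 min non-faces:

  P={2,3}:  v_{2} + v_{3} = v_{7} ; sig = (2;(1))
  P={2,8}:  v_{2} + v_{8} = v_{0} ; sig = (2;(1))
  P={4,8}:  v_{4} + v_{8} = v_{1} ; sig = (2;(1))
  P={1,2}:  v_{1} + v_{2} = v_{0} + v_{4} ; sig = (2;(1,1))
  P={7,8}:  v_{7} + v_{8} = v_{0} + v_{3} ; sig = (2;(1,1))
  P={1,7}:  v_{1} + v_{7} = v_{0} + v_{3} + v_{4} ; sig = (2;(1,1,1))
  P={0,3,4,5,6}:  v_{0} + v_{3} + v_{4} + v_{5} + v_{6} = 0 ; sig = (5;())
  P={0,1,3,5,6}:  v_{0} + v_{1} + v_{3} + v_{5} + v_{6} = v_{8} ; sig = (5;(1))
  P={0,4,5,6,7}:  v_{0} + v_{4} + v_{5} + v_{6} + v_{7} = v_{2} ; sig = (5;(1))

so the primitive-relation signature multiset is
[(2;(1)), (2;(1)), (2;(1)), (2;(1,1)), (2;(1,1)), (2;(1,1,1)), (5;()), (5;(1)), (5;(1))]


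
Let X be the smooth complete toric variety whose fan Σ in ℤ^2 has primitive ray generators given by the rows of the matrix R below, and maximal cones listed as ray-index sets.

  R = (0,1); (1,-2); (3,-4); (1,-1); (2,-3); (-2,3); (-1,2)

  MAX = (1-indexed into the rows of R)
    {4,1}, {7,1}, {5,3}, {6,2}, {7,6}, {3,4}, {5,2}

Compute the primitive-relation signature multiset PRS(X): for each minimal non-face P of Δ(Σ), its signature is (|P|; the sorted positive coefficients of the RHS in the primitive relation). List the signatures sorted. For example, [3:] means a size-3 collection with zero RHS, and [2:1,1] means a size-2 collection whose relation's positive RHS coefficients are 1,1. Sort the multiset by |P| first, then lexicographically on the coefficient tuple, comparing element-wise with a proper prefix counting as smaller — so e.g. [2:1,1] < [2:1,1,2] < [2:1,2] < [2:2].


Δ(Σ) — 7 vertices, 14 min non-faces:

  {2,7}:  v_{2} + v_{7} = 0 — sig = [2:]
  {5,6}:  v_{5} + v_{6} = 0 — sig = [2:]
  {1,2}:  v_{1} + v_{2} = v_{4} — sig = [2:1]
  {2,4}:  v_{2} + v_{4} = v_{5} — sig = [2:1]
  {3,6}:  v_{3} + v_{6} = v_{4} — sig = [2:1]
  {4,5}:  v_{4} + v_{5} = v_{3} — sig = [2:1]
  {4,6}:  v_{4} + v_{6} = v_{7} — sig = [2:1]
  {4,7}:  v_{4} + v_{7} = v_{1} — sig = [2:1]
  {5,7}:  v_{5} + v_{7} = v_{4} — sig = [2:1]
  {1,5}:  v_{1} + v_{5} = 2·v_{4} — sig = [2:2]
  {1,6}:  v_{1} + v_{6} = 2·v_{7} — sig = [2:2]
  {2,3}:  v_{2} + v_{3} = 2·v_{5} — sig = [2:2]
  {3,7}:  v_{3} + v_{7} = 2·v_{4} — sig = [2:2]
  {1,3}:  v_{1} + v_{3} = 3·v_{4} — sig = [2:3]

Sorted signature multiset PRS(X):
[[2:], [2:], [2:1], [2:1], [2:1], [2:1], [2:1], [2:1], [2:1], [2:2], [2:2], [2:2], [2:2], [2:3]]


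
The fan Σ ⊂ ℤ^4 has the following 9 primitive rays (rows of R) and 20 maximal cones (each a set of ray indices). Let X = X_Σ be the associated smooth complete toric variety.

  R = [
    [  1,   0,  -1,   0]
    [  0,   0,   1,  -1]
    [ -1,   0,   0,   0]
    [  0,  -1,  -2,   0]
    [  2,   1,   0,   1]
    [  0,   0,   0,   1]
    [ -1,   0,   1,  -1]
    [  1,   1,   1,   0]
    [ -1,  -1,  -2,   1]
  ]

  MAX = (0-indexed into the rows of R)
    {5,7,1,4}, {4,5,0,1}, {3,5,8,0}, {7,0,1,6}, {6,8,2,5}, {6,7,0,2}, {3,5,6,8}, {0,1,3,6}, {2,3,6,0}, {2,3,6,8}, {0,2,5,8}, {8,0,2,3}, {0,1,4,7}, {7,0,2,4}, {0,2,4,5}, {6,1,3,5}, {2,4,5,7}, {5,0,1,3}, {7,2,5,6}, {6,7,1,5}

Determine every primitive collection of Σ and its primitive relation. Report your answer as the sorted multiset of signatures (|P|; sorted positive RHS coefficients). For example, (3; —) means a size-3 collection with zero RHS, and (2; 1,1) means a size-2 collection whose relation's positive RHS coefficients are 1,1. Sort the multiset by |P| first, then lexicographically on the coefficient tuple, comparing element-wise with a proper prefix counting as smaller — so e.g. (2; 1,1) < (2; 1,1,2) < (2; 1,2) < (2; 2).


Primitive collections (11):

  {1,2}:  v_{1} + v_{2} = v_{6}  ⟹  sig = (2; 1)
  {3,7}:  v_{3} + v_{7} = v_{0}  ⟹  sig = (2; 1)
  {4,6}:  v_{4} + v_{6} = v_{7}  ⟹  sig = (2; 1)
  {1,8}:  v_{1} + v_{8} = v_{3} + v_{5} + v_{6}  ⟹  sig = (2; 1,1,1)
  {7,8}:  v_{7} + v_{8} = v_{0} + v_{2} + v_{5}  ⟹  sig = (2; 1,1,1)
  {3,4}:  v_{3} + v_{4} = 2·v_{0} + v_{5}  ⟹  sig = (2; 1,2)
  {4,8}:  v_{4} + v_{8} = 2·v_{0} + v_{2} + 2·v_{5}  ⟹  sig = (2; 1,2,2)
  {0,5,6}:  v_{0} + v_{5} + v_{6} = 0  ⟹  sig = (3; —)
  {0,5,7}:  v_{0} + v_{5} + v_{7} = v_{4}  ⟹  sig = (3; 1)
  {2,3,5}:  v_{2} + v_{3} + v_{5} = v_{8}  ⟹  sig = (3; 1)
  {0,6,8}:  v_{0} + v_{6} + v_{8} = v_{2} + v_{3}  ⟹  sig = (3; 1,1)

so the primitive-relation signature multiset is
{ (2; 1) ×3,  (2; 1,1,1) ×2,  (2; 1,2),  (2; 1,2,2),  (3; —),  (3; 1) ×2,  (3; 1,1) }


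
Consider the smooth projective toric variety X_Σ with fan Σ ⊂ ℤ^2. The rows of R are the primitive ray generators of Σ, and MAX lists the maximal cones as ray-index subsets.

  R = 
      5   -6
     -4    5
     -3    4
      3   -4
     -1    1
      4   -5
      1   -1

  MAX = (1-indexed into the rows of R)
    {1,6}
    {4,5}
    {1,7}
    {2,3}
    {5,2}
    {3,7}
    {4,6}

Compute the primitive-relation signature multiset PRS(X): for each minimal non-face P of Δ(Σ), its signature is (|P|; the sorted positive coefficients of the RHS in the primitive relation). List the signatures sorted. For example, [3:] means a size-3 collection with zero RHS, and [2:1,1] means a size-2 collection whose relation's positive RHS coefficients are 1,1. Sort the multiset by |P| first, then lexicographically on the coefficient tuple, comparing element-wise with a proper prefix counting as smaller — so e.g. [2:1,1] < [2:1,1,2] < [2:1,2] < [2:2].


The 14 primitive collections of Σ (r=7, n=2):

  P = {2,6}:  v_{2} + v_{6} = 0  ⟹  sig = [2:]
  P = {3,4}:  v_{3} + v_{4} = 0  ⟹  sig = [2:]
  P = {5,7}:  v_{5} + v_{7} = 0  ⟹  sig = [2:]
  P = {1,2}:  v_{1} + v_{2} = v_{7}  ⟹  sig = [2:1]
  P = {1,5}:  v_{1} + v_{5} = v_{6}  ⟹  sig = [2:1]
  P = {2,4}:  v_{2} + v_{4} = v_{5}  ⟹  sig = [2:1]
  P = {2,7}:  v_{2} + v_{7} = v_{3}  ⟹  sig = [2:1]
  P = {3,5}:  v_{3} + v_{5} = v_{2}  ⟹  sig = [2:1]
  P = {3,6}:  v_{3} + v_{6} = v_{7}  ⟹  sig = [2:1]
  P = {4,7}:  v_{4} + v_{7} = v_{6}  ⟹  sig = [2:1]
  P = {5,6}:  v_{5} + v_{6} = v_{4}  ⟹  sig = [2:1]
  P = {6,7}:  v_{6} + v_{7} = v_{1}  ⟹  sig = [2:1]
  P = {1,3}:  v_{1} + v_{3} = 2·v_{7}  ⟹  sig = [2:2]
  P = {1,4}:  v_{1} + v_{4} = 2·v_{6}  ⟹  sig = [2:2]

Signatures (|P|; sorted positive RHS coefficients), sorted:
{ [2:] ×3,  [2:1] ×9,  [2:2] ×2 }
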